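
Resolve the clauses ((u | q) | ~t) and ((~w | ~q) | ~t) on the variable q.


The clauses contain complementary literals q and ~q.
Resolution eliminates this pair and disjoins the remaining literals (merging duplicates).

((u | ~t) | ~w)


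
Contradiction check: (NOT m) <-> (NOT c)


Truth table over {c, m}:
c | m | φ
---------
F | F | T
T | F | F
F | T | F
T | T | T
Satisfying assignment at row 1: c=F, m=F gives T.

No, it is not a contradiction.


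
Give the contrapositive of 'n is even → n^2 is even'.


The contrapositive of (P → Q) is (¬Q → ¬P); it is logically equivalent to the original.
Here P = 'n is even' and Q = 'n^2 is even'.

If not (n^2 is even), then not (n is even).


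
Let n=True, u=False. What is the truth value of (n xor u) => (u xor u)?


Substitute n=True, u=False:
n xor u = True xor False = True
u xor u = False xor False = False
(n xor u) => (u xor u) = True => False = False

False


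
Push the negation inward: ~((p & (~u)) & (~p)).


De Morgan: the negation of a conjunction is the disjunction of the negations.
Distribute ~ across &, flipping it to |, and negate each literal.

((~p) | u) | p


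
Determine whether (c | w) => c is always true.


Build the truth table over {c, w}:
c | w | φ
---------
False | False | True
True | False | True
False | True | False
True | True | True
Counterexample at row 3: with c=False, w=True, the formula is False.

No, it is not a tautology.


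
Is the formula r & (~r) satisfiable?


Check all 2 assignments over {r}:
r | φ
-----
False | False
True | False
No assignment makes the formula true.

Unsatisfiable.


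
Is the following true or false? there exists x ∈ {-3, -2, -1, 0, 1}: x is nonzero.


Evaluate the predicate on each element: -3:T, -2:T, -1:T, 0:F, 1:T.
Witness x = -3 satisfies the predicate.

T


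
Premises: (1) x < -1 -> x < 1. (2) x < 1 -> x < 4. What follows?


Hypothetical syllogism: from (P → Q) and (Q → R), infer (P → R).
Chain the two implications through the shared middle term 'x < 1'.

x < -1 -> x < 4


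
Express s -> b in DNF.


Step 1: Rewrite s → b as ¬s ∨ b.

(NOT s) OR b


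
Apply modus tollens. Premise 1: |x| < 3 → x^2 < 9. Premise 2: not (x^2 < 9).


Modus tollens: from (P → Q) and ¬Q, infer ¬P.
Q = 'x^2 < 9' is denied; since P → Q, P must also fail.

Not (|x| < 3).


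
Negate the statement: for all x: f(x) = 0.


¬(for all x: φ) = there exists x: ¬φ, and ¬(there exists x: φ) = for all x: ¬φ.
Apply to the universal statement.

there exists x: NOT(f(x) = 0)


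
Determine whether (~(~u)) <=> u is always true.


Build the truth table over {u}:
u | φ
-----
False | True
True | True
Every row evaluates to true.

Yes, it is a tautology.


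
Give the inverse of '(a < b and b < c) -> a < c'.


The inverse of (P → Q) is (¬P → ¬Q). It is equivalent to the converse, not to the original.
Here P = '(a < b and b < c)' and Q = 'a < c'.

If not ((a < b and b < c)), then not (a < c).


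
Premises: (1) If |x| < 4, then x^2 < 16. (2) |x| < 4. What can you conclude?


Modus ponens: from (P → Q) and P, infer Q.
P = '|x| < 4' is asserted, and P → Q holds, so Q follows.

x^2 < 16.


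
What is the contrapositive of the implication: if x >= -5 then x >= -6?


The contrapositive of (P → Q) is (¬Q → ¬P); it is logically equivalent to the original.
Here P = 'x >= -5' and Q = 'x >= -6'.

If not (x >= -6), then not (x >= -5).


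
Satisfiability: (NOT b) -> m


Search for a satisfying assignment over {b, m}.
Try b=T, m=F: the formula evaluates to T.
A satisfying assignment exists.

Satisfiable.


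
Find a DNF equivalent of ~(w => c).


Step 1: Rewrite implication then negate: ¬(¬w ∨ c) = w ∧ ¬c.

w & (~c)


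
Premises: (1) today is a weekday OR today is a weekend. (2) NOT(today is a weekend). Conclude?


Disjunctive syllogism: from (P ∨ Q) and ¬P, infer Q.
One disjunct, 'today is a weekend', is ruled out; the other must hold.

today is a weekday


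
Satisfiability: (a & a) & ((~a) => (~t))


Search for a satisfying assignment over {a, t}.
Try a=True, t=False: the formula evaluates to True.
A satisfying assignment exists.

Satisfiable.


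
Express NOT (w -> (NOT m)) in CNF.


Step 1: Rewrite w → (¬m) as ¬w ∨ (¬m).
Step 2: Negate: ¬(¬w ∨ (¬m)) = w ∧ ¬(¬m) (De Morgan + double negation).
Step 3: Eliminate any double negations (¬¬X = X).

w AND m


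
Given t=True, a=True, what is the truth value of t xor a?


Exclusive or is true when exactly one operand is true.
Substitute: t=True, a=True.
True xor True evaluates to False.

False


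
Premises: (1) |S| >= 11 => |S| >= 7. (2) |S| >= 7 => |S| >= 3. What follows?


Hypothetical syllogism: from (P → Q) and (Q → R), infer (P → R).
Chain the two implications through the shared middle term '|S| >= 7'.

|S| >= 11 => |S| >= 3


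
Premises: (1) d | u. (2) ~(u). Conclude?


Disjunctive syllogism: from (P ∨ Q) and ¬P, infer Q.
One disjunct, 'u', is ruled out; the other must hold.

d


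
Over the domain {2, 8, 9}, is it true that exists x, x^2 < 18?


Evaluate the predicate on each element: 2:True, 8:False, 9:False.
Witness x = 2 satisfies the predicate.

True


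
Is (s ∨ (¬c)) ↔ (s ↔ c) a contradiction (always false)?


Truth table over {c, s}:
c | s | φ
---------
F | F | T
T | F | T
F | T | F
T | T | T
Satisfying assignment at row 1: c=F, s=F gives T.

No, it is not a contradiction.


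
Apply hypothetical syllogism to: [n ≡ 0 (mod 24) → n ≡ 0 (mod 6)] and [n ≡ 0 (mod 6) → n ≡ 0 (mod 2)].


Hypothetical syllogism: from (P → Q) and (Q → R), infer (P → R).
Chain the two implications through the shared middle term 'n ≡ 0 (mod 6)'.

n ≡ 0 (mod 24) → n ≡ 0 (mod 2)


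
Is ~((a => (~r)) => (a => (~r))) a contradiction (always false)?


Truth table over {a, r}:
a | r | φ
---------
False | False | False
True | False | False
False | True | False
True | True | False
Every row is false.

Yes, it is a contradiction.


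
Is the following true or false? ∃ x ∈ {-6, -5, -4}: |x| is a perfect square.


Evaluate the predicate on each element: -6:F, -5:F, -4:T.
Witness x = -4 satisfies the predicate.

T


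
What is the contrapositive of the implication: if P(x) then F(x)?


The contrapositive of (P → Q) is (¬Q → ¬P); it is logically equivalent to the original.
Here P = 'P(x)' and Q = 'F(x)'.

If not (F(x)), then not (P(x)).


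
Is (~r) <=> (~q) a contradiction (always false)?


Truth table over {q, r}:
q | r | φ
---------
False | False | True
True | False | False
False | True | False
True | True | True
Satisfying assignment at row 1: q=False, r=False gives True.

No, it is not a contradiction.


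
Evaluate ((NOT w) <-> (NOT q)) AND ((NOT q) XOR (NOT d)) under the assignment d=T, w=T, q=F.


Substitute d=T, w=T, q=F:
NOT w = F
NOT q = T
(NOT w) <-> (NOT q) = F <-> T = F
NOT q = T
NOT d = F
(NOT q) XOR (NOT d) = T XOR F = T
((NOT w) <-> (NOT q)) AND ((NOT q) XOR (NOT d)) = F AND T = F

F


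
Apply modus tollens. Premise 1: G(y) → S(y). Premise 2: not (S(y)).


Modus tollens: from (P → Q) and ¬Q, infer ¬P.
Q = 'S(y)' is denied; since P → Q, P must also fail.

Not (G(y)).


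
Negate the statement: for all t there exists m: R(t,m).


Negation flips each quantifier (∀↔∃) and negates the inner predicate.
¬(for all t there exists m: φ) = there exists t for all m: ¬φ.

there exists t for all m: NOT(R(t,m))


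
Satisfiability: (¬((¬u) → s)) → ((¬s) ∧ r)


Search for a satisfying assignment over {r, s, u}.
Try r=T, s=F, u=F: the formula evaluates to T.
A satisfying assignment exists.

Satisfiable.


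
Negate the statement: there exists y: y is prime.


¬(for all x: φ) = there exists x: ¬φ, and ¬(there exists x: φ) = for all x: ¬φ.
Apply to the existential statement.

for all y: NOT(y is prime)


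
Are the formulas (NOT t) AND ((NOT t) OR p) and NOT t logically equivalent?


Compare truth tables:
p | t | φ | ψ
-------------
F | F | T | T
T | F | T | T
F | T | F | F
T | T | F | F
The columns φ and ψ agree on every row.

Yes, they are logically equivalent.


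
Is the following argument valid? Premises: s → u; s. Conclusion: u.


This matches the form of modus ponens: the conclusion follows in every model of the premises.

Valid.


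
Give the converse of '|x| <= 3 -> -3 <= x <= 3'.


The converse of (P → Q) is (Q → P). It is not in general equivalent to the original.
Here P = '|x| <= 3' and Q = '-3 <= x <= 3'.

If -3 <= x <= 3, then |x| <= 3.


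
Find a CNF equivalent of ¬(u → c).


Step 1: Rewrite u → c as ¬u ∨ c.
Step 2: Negate: ¬(¬u ∨ c) = u ∧ ¬c (De Morgan + double negation).

u ∧ (¬c)


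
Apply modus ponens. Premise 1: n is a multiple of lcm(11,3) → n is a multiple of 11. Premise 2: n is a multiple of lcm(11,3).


Modus ponens: from (P → Q) and P, infer Q.
P = 'n is a multiple of lcm(11,3)' is asserted, and P → Q holds, so Q follows.

n is a multiple of 11.


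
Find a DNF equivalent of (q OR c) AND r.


Step 1: Distribute ∧ over ∨: (q ∨ c) ∧ r = (q ∧ r) ∨ (c ∧ r).

(q AND r) OR (c AND r)


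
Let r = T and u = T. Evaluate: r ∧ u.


Conjunction is true only when both operands are true.
Substitute: r=T, u=T.
T ∧ T evaluates to T.

T


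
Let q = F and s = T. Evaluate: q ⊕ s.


Exclusive or is true when exactly one operand is true.
Substitute: q=F, s=T.
F ⊕ T evaluates to T.

T


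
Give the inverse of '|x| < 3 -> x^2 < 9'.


The inverse of (P → Q) is (¬P → ¬Q). It is equivalent to the converse, not to the original.
Here P = '|x| < 3' and Q = 'x^2 < 9'.

If not (|x| < 3), then not (x^2 < 9).


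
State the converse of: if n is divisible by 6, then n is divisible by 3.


The converse of (P → Q) is (Q → P). It is not in general equivalent to the original.
Here P = 'n is divisible by 6' and Q = 'n is divisible by 3'.

If n is divisible by 3, then n is divisible by 6.


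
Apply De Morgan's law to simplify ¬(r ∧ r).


De Morgan: the negation of a conjunction is the disjunction of the negations.
Distribute ¬ across ∧, flipping it to ∨, and negate each literal.

(¬r) ∨ (¬r)


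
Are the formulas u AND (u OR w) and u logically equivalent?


Compare truth tables:
u | w | φ | ψ
-------------
F | F | F | F
T | F | T | T
F | T | F | F
T | T | T | T
The columns φ and ψ agree on every row.

Yes, they are logically equivalent.


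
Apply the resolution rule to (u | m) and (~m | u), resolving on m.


The clauses contain complementary literals m and ~m.
Resolution eliminates this pair and disjoins the remaining literals (merging duplicates).

u


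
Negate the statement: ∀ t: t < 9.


¬(∀ x: φ) = ∃ x: ¬φ, and ¬(∃ x: φ) = ∀ x: ¬φ.
Apply to the universal statement.

∃ t: ¬(t < 9)


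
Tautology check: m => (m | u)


Build the truth table over {m, u}:
m | u | φ
---------
False | False | True
True | False | True
False | True | True
True | True | True
Every row evaluates to true.

Yes, it is a tautology.


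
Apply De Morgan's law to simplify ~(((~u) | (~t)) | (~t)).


De Morgan: the negation of a disjunction is the conjunction of the negations.
Distribute ~ across |, flipping it to &, and negate each literal.

(u & t) & t


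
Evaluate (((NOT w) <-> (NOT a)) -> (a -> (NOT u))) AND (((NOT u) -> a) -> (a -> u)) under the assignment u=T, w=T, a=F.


Substitute u=T, w=T, a=F:
… (earlier sub-steps elided)
NOT a = T
(NOT w) <-> (NOT a) = F <-> T = F
NOT u = F
a -> (NOT u) = F -> F = T
((NOT w) <-> (NOT a)) -> (a -> (NOT u)) = F -> T = T
NOT u = F
(NOT u) -> a = F -> F = T
a -> u = F -> T = T
((NOT u) -> a) -> (a -> u) = T -> T = T
(((NOT w) <-> (NOT a)) -> (a -> (NOT u))) AND (((NOT u) -> a) -> (a -> u)) = T AND T = T

T


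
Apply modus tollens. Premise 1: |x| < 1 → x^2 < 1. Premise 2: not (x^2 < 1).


Modus tollens: from (P → Q) and ¬Q, infer ¬P.
Q = 'x^2 < 1' is denied; since P → Q, P must also fail.

Not (|x| < 1).


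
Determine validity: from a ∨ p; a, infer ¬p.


This is affirming a disjunct (fallacy). There exist truth assignments where the premises are all true but the conclusion is false.

Invalid.


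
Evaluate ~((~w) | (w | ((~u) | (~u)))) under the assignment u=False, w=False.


Substitute u=False, w=False:
~w = True
~u = True
~u = True
(~u) | (~u) = True | True = True
w | ((~u) | (~u)) = False | True = True
(~w) | (w | ((~u) | (~u))) = True | True = True
~((~w) | (w | ((~u) | (~u)))) = False

False


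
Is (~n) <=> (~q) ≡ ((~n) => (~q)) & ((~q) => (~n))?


Compare truth tables:
n | q | φ | ψ
-------------
False | False | True | True
True | False | False | False
False | True | False | False
True | True | True | True
The columns φ and ψ agree on every row.

Yes, they are logically equivalent.


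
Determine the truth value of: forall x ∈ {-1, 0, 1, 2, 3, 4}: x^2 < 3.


Evaluate the predicate on each element: -1:True, 0:True, 1:True, 2:False, 3:False, 4:False.
Counterexample x = 2 fails the predicate.

False


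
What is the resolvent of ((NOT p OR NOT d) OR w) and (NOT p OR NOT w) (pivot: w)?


The clauses contain complementary literals w and NOTw.
Resolution eliminates this pair and disjoins the remaining literals (merging duplicates).

(NOT p OR NOT d)


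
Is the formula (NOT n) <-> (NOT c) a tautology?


Build the truth table over {c, n}:
c | n | φ
---------
F | F | T
T | F | F
F | T | F
T | T | T
Counterexample at row 2: with c=T, n=F, the formula is F.

No, it is not a tautology.


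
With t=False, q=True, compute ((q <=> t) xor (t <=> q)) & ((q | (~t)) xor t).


Substitute t=False, q=True:
q <=> t = True <=> False = False
t <=> q = False <=> True = False
(q <=> t) xor (t <=> q) = False xor False = False
~t = True
q | (~t) = True | True = True
(q | (~t)) xor t = True xor False = True
((q <=> t) xor (t <=> q)) & ((q | (~t)) xor t) = False & True = False

False


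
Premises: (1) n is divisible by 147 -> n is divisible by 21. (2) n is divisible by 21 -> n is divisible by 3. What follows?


Hypothetical syllogism: from (P → Q) and (Q → R), infer (P → R).
Chain the two implications through the shared middle term 'n is divisible by 21'.

n is divisible by 147 -> n is divisible by 3


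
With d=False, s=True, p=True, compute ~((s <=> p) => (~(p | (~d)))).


Substitute d=False, s=True, p=True:
s <=> p = True <=> True = True
~d = True
p | (~d) = True | True = True
~(p | (~d)) = False
(s <=> p) => (~(p | (~d))) = True => False = False
~((s <=> p) => (~(p | (~d)))) = True

True


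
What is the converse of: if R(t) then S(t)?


The converse of (P → Q) is (Q → P). It is not in general equivalent to the original.
Here P = 'R(t)' and Q = 'S(t)'.

If S(t), then R(t).


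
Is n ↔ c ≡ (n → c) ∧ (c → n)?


Compare truth tables:
c | n | φ | ψ
-------------
F | F | T | T
T | F | F | F
F | T | F | F
T | T | T | T
The columns φ and ψ agree on every row.

Yes, they are logically equivalent.


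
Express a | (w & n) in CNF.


Step 1: Distribute ∨ over ∧: a ∨ (w ∧ n) = (a ∨ w) ∧ (a ∨ n).

(a | w) & (a | n)


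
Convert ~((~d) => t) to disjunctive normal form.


Step 1: Rewrite implication then negate: ¬(¬(¬d) ∨ t) = (¬d) ∧ ¬t.

(~d) & (~t)


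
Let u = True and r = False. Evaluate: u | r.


Disjunction is false only when both operands are false.
Substitute: u=True, r=False.
True | False evaluates to True.

True


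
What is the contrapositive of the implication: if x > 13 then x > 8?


The contrapositive of (P → Q) is (¬Q → ¬P); it is logically equivalent to the original.
Here P = 'x > 13' and Q = 'x > 8'.

If not (x > 8), then not (x > 13).


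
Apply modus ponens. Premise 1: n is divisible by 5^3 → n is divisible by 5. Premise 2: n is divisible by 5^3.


Modus ponens: from (P → Q) and P, infer Q.
P = 'n is divisible by 5^3' is asserted, and P → Q holds, so Q follows.

n is divisible by 5.


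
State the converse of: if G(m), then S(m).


The converse of (P → Q) is (Q → P). It is not in general equivalent to the original.
Here P = 'G(m)' and Q = 'S(m)'.

If S(m), then G(m).


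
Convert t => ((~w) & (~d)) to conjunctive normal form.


Step 1: Rewrite t → ((¬w) ∧ (¬d)) as ¬t ∨ ((¬w) ∧ (¬d)).
Step 2: Distribute ∨ over ∧.

((~t) | (~w)) & ((~t) | (~d))


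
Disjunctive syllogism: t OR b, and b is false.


Disjunctive syllogism: from (P ∨ Q) and ¬P, infer Q.
One disjunct, 'b', is ruled out; the other must hold.

t


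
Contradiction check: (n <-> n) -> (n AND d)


Truth table over {d, n}:
d | n | φ
---------
F | F | F
T | F | F
F | T | F
T | T | T
Satisfying assignment at row 4: d=T, n=T gives T.

No, it is not a contradiction.


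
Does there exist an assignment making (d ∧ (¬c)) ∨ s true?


Search for a satisfying assignment over {c, d, s}.
Try c=F, d=T, s=F: the formula evaluates to T.
A satisfying assignment exists.

Satisfiable.


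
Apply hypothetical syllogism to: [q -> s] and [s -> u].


Hypothetical syllogism: from (P → Q) and (Q → R), infer (P → R).
Chain the two implications through the shared middle term 's'.

q -> u


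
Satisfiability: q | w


Search for a satisfying assignment over {q, w}.
Try q=True, w=False: the formula evaluates to True.
A satisfying assignment exists.

Satisfiable.


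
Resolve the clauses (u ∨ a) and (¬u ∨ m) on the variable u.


The clauses contain complementary literals u and ¬u.
Resolution eliminates this pair and disjoins the remaining literals (merging duplicates).

(a ∨ m)


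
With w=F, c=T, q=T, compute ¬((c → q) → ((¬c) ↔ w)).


Substitute w=F, c=T, q=T:
c → q = T → T = T
¬c = F
(¬c) ↔ w = F ↔ F = T
(c → q) → ((¬c) ↔ w) = T → T = T
¬((c → q) → ((¬c) ↔ w)) = F

F


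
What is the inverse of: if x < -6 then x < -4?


The inverse of (P → Q) is (¬P → ¬Q). It is equivalent to the converse, not to the original.
Here P = 'x < -6' and Q = 'x < -4'.

If not (x < -6), then not (x < -4).


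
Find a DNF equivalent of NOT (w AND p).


Step 1: Apply De Morgan: ¬(w ∧ p) = ¬w ∨ ¬p.

(NOT w) OR (NOT p)


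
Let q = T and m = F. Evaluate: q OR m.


Disjunction is false only when both operands are false.
Substitute: q=T, m=F.
T OR F evaluates to T.

T


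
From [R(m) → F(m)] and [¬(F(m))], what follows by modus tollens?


Modus tollens: from (P → Q) and ¬Q, infer ¬P.
Q = 'F(m)' is denied; since P → Q, P must also fail.

Not (R(m)).


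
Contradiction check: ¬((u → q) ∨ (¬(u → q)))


Truth table over {q, u}:
q | u | φ
---------
F | F | F
T | F | F
F | T | F
T | T | F
Every row is false.

Yes, it is a contradiction.


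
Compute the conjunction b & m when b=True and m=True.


Conjunction is true only when both operands are true.
Substitute: b=True, m=True.
True & True evaluates to True.

True


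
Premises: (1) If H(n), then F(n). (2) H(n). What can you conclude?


Modus ponens: from (P → Q) and P, infer Q.
P = 'H(n)' is asserted, and P → Q holds, so Q follows.

F(n).


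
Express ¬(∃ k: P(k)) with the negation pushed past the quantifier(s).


¬(∀ x: φ) = ∃ x: ¬φ, and ¬(∃ x: φ) = ∀ x: ¬φ.
Apply to the existential statement.

∀ k: ¬(P(k))


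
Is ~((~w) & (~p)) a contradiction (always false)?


Truth table over {p, w}:
p | w | φ
---------
False | False | False
True | False | True
False | True | True
True | True | True
Satisfying assignment at row 2: p=True, w=False gives True.

No, it is not a contradiction.


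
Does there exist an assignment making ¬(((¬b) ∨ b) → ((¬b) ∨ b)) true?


Check all 2 assignments over {b}:
b | φ
-----
F | F
T | F
No assignment makes the formula true.

Unsatisfiable.


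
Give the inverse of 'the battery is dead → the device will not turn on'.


The inverse of (P → Q) is (¬P → ¬Q). It is equivalent to the converse, not to the original.
Here P = 'the battery is dead' and Q = 'the device will not turn on'.

If not (the battery is dead), then not (the device will not turn on).


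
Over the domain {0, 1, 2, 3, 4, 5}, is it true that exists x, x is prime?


Evaluate the predicate on each element: 0:False, 1:False, 2:True, 3:True, 4:False, 5:True.
Witness x = 2 satisfies the predicate.

True


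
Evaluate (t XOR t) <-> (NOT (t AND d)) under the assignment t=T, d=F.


Substitute t=T, d=F:
t XOR t = T XOR T = F
t AND d = T AND F = F
NOT (t AND d) = T
(t XOR t) <-> (NOT (t AND d)) = F <-> T = F

F


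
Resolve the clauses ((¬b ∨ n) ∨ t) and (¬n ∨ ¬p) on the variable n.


The clauses contain complementary literals n and ¬n.
Resolution eliminates this pair and disjoins the remaining literals (merging duplicates).

((t ∨ ¬b) ∨ ¬p)


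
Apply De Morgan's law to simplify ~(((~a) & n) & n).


De Morgan: the negation of a conjunction is the disjunction of the negations.
Distribute ~ across &, flipping it to |, and negate each literal.

(a | (~n)) | (~n)


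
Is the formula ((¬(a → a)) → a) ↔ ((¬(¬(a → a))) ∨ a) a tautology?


Build the truth table over {a}:
a | φ
-----
F | T
T | T
Every row evaluates to true.

Yes, it is a tautology.


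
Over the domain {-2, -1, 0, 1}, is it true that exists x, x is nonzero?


Evaluate the predicate on each element: -2:True, -1:True, 0:False, 1:True.
Witness x = -2 satisfies the predicate.

True


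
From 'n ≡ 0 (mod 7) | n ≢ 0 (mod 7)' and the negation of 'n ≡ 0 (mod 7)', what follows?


Disjunctive syllogism: from (P ∨ Q) and ¬P, infer Q.
One disjunct, 'n ≡ 0 (mod 7)', is ruled out; the other must hold.

n ≢ 0 (mod 7)


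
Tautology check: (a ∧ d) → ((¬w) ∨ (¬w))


Build the truth table over {a, d, w}:
a | d | w | φ
-------------
F | F | F | T
T | F | F | T
F | T | F | T
T | T | F | T
F | F | T | T
T | F | T | T
F | T | T | T
T | T | T | F
Counterexample at row 8: with a=T, d=T, w=T, the formula is F.

No, it is not a tautology.


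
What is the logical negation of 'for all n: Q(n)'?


¬(for all x: φ) = there exists x: ¬φ, and ¬(there exists x: φ) = for all x: ¬φ.
Apply to the universal statement.

there exists n: NOT(Q(n))


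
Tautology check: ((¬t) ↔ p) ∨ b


Build the truth table over {b, p, t}:
b | p | t | φ
-------------
F | F | F | F
T | F | F | T
F | T | F | T
T | T | F | T
F | F | T | T
T | F | T | T
F | T | T | F
T | T | T | T
Counterexample at row 1: with b=F, p=F, t=F, the formula is F.

No, it is not a tautology.


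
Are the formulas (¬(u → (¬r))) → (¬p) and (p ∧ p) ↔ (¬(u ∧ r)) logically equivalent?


Compare truth tables:
p | r | u | φ | ψ
-----------------
F | F | F | T | F
T | F | F | T | T
F | T | F | T | F
T | T | F | T | T
F | F | T | T | F
T | F | T | T | T
F | T | T | T | T
T | T | T | F | F
They differ at row 1 (p=F, r=F, u=F): φ=T but ψ=F.

No, they are not logically equivalent.


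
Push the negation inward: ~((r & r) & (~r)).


De Morgan: the negation of a conjunction is the disjunction of the negations.
Distribute ~ across &, flipping it to |, and negate each literal.

((~r) | (~r)) | r


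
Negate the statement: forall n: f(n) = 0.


¬(forall x: φ) = exists x: ¬φ, and ¬(exists x: φ) = forall x: ¬φ.
Apply to the universal statement.

exists n: ~(f(n) = 0)


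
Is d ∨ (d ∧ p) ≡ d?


Compare truth tables:
d | p | φ | ψ
-------------
F | F | F | F
T | F | T | T
F | T | F | F
T | T | T | T
The columns φ and ψ agree on every row.

Yes, they are logically equivalent.


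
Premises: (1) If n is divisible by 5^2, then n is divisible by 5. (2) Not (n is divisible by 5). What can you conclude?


Modus tollens: from (P → Q) and ¬Q, infer ¬P.
Q = 'n is divisible by 5' is denied; since P → Q, P must also fail.

Not (n is divisible by 5^2).


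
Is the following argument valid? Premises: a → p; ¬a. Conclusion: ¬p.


This is denying the antecedent (fallacy). There exist truth assignments where the premises are all true but the conclusion is false.

Invalid.


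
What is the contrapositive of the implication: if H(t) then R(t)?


The contrapositive of (P → Q) is (¬Q → ¬P); it is logically equivalent to the original.
Here P = 'H(t)' and Q = 'R(t)'.

If not (R(t)), then not (H(t)).


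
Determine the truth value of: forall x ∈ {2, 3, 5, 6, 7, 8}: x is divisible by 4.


Evaluate the predicate on each element: 2:False, 3:False, 5:False, 6:False, 7:False, 8:True.
Counterexample x = 2 fails the predicate.

False


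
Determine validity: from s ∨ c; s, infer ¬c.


This is affirming a disjunct (fallacy). There exist truth assignments where the premises are all true but the conclusion is false.

Invalid.


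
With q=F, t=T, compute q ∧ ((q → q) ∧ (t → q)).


Substitute q=F, t=T:
q → q = F → F = T
t → q = T → F = F
(q → q) ∧ (t → q) = T ∧ F = F
q ∧ ((q → q) ∧ (t → q)) = F ∧ F = F

F


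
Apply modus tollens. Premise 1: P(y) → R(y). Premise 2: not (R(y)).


Modus tollens: from (P → Q) and ¬Q, infer ¬P.
Q = 'R(y)' is denied; since P → Q, P must also fail.

Not (P(y)).


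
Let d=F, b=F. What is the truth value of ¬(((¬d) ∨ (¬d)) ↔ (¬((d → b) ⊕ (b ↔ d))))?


Substitute d=F, b=F:
¬d = T
¬d = T
(¬d) ∨ (¬d) = T ∨ T = T
d → b = F → F = T
b ↔ d = F ↔ F = T
(d → b) ⊕ (b ↔ d) = T ⊕ T = F
¬((d → b) ⊕ (b ↔ d)) = T
((¬d) ∨ (¬d)) ↔ (¬((d → b) ⊕ (b ↔ d))) = T ↔ T = T
¬(((¬d) ∨ (¬d)) ↔ (¬((d → b) ⊕ (b ↔ d)))) = F

F


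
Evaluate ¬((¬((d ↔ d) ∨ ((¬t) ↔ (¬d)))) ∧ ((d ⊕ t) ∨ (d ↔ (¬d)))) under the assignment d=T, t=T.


Substitute d=T, t=T:
… (earlier sub-steps elided)
¬d = F
(¬t) ↔ (¬d) = F ↔ F = T
(d ↔ d) ∨ ((¬t) ↔ (¬d)) = T ∨ T = T
¬((d ↔ d) ∨ ((¬t) ↔ (¬d))) = F
d ⊕ t = T ⊕ T = F
¬d = F
d ↔ (¬d) = T ↔ F = F
(d ⊕ t) ∨ (d ↔ (¬d)) = F ∨ F = F
(¬((d ↔ d) ∨ ((¬t) ↔ (¬d)))) ∧ ((d ⊕ t) ∨ (d ↔ (¬d))) = F ∧ F = F
¬((¬((d ↔ d) ∨ ((¬t) ↔ (¬d)))) ∧ ((d ⊕ t) ∨ (d ↔ (¬d)))) = T

T


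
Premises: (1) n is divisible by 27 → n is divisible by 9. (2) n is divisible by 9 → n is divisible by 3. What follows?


Hypothetical syllogism: from (P → Q) and (Q → R), infer (P → R).
Chain the two implications through the shared middle term 'n is divisible by 9'.

n is divisible by 27 → n is divisible by 3


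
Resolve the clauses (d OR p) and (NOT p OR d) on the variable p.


The clauses contain complementary literals p and NOTp.
Resolution eliminates this pair and disjoins the remaining literals (merging duplicates).

d


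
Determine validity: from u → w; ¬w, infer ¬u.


This matches the form of modus tollens: the conclusion follows in every model of the premises.

Valid.


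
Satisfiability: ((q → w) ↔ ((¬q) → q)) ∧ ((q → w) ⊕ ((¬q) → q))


Check all 4 assignments over {q, w}:
q | w | φ
---------
F | F | F
T | F | F
F | T | F
T | T | F
No assignment makes the formula true.

Unsatisfiable.


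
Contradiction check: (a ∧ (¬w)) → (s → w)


Truth table over {a, s, w}:
a | s | w | φ
-------------
F | F | F | T
T | F | F | T
F | T | F | T
T | T | F | F
F | F | T | T
T | F | T | T
F | T | T | T
T | T | T | T
Satisfying assignment at row 1: a=F, s=F, w=F gives T.

No, it is not a contradiction.


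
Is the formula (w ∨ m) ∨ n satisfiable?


Search for a satisfying assignment over {m, n, w}.
Try m=T, n=F, w=F: the formula evaluates to T.
A satisfying assignment exists.

Satisfiable.


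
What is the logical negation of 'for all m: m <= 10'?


¬(for all x: φ) = there exists x: ¬φ, and ¬(there exists x: φ) = for all x: ¬φ.
Apply to the universal statement.

there exists m: NOT(m <= 10)


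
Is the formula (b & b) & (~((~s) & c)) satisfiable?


Search for a satisfying assignment over {b, c, s}.
Try b=True, c=False, s=False: the formula evaluates to True.
A satisfying assignment exists.

Satisfiable.


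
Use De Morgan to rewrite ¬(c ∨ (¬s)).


De Morgan: the negation of a disjunction is the conjunction of the negations.
Distribute ¬ across ∨, flipping it to ∧, and negate each literal.

(¬c) ∧ s


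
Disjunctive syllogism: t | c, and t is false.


Disjunctive syllogism: from (P ∨ Q) and ¬P, infer Q.
One disjunct, 't', is ruled out; the other must hold.

c


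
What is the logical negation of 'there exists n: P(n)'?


¬(for all x: φ) = there exists x: ¬φ, and ¬(there exists x: φ) = for all x: ¬φ.
Apply to the existential statement.

for all n: NOT(P(n))


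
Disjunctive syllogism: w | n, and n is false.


Disjunctive syllogism: from (P ∨ Q) and ¬P, infer Q.
One disjunct, 'n', is ruled out; the other must hold.

w


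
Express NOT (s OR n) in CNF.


Step 1: Apply De Morgan: ¬(s ∨ n) = ¬s ∧ ¬n.

(NOT s) AND (NOT n)


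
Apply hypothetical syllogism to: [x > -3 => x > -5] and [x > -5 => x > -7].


Hypothetical syllogism: from (P → Q) and (Q → R), infer (P → R).
Chain the two implications through the shared middle term 'x > -5'.

x > -3 => x > -7


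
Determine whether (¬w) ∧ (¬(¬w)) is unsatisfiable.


Truth table over {w}:
w | φ
-----
F | F
T | F
Every row is false.

Yes, it is a contradiction.


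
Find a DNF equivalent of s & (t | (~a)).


Step 1: Distribute ∧ over ∨: s ∧ (t ∨ (¬a)) = (s ∧ t) ∨ (s ∧ (¬a)).

(s & t) | (s & (~a))


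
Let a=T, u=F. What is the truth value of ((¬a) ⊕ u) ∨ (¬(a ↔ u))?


Substitute a=T, u=F:
¬a = F
(¬a) ⊕ u = F ⊕ F = F
a ↔ u = T ↔ F = F
¬(a ↔ u) = T
((¬a) ⊕ u) ∨ (¬(a ↔ u)) = F ∨ T = T

T


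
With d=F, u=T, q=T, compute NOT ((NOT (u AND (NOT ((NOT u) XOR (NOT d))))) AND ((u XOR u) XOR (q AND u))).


Substitute d=F, u=T, q=T:
… (earlier sub-steps elided)
NOT d = T
(NOT u) XOR (NOT d) = F XOR T = T
NOT ((NOT u) XOR (NOT d)) = F
u AND (NOT ((NOT u) XOR (NOT d))) = T AND F = F
NOT (u AND (NOT ((NOT u) XOR (NOT d)))) = T
u XOR u = T XOR T = F
q AND u = T AND T = T
(u XOR u) XOR (q AND u) = F XOR T = T
(NOT (u AND (NOT ((NOT u) XOR (NOT d))))) AND ((u XOR u) XOR (q AND u)) = T AND T = T
NOT ((NOT (u AND (NOT ((NOT u) XOR (NOT d))))) AND ((u XOR u) XOR (q AND u))) = F

F


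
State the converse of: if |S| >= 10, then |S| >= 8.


The converse of (P → Q) is (Q → P). It is not in general equivalent to the original.
Here P = '|S| >= 10' and Q = '|S| >= 8'.

If |S| >= 8, then |S| >= 10.


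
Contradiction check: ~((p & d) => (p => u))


Truth table over {d, p, u}:
d | p | u | φ
-------------
False | False | False | False
True | False | False | False
False | True | False | False
True | True | False | True
False | False | True | False
True | False | True | False
False | True | True | False
True | True | True | False
Satisfying assignment at row 4: d=True, p=True, u=False gives True.

No, it is not a contradiction.


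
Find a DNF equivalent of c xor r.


Step 1: c ⊕ r is true exactly when they disagree: (c ∧ ¬r) ∨ (¬c ∧ r).

(c & (~r)) | ((~c) & r)


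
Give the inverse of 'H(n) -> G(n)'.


The inverse of (P → Q) is (¬P → ¬Q). It is equivalent to the converse, not to the original.
Here P = 'H(n)' and Q = 'G(n)'.

If not (H(n)), then not (G(n)).


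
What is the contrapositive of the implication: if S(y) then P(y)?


The contrapositive of (P → Q) is (¬Q → ¬P); it is logically equivalent to the original.
Here P = 'S(y)' and Q = 'P(y)'.

If not (P(y)), then not (S(y)).


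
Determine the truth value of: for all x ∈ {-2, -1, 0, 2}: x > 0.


Evaluate the predicate on each element: -2:F, -1:F, 0:F, 2:T.
Counterexample x = -2 fails the predicate.

F


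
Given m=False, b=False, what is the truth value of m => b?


Implication is false only when antecedent is true and consequent is false.
Substitute: m=False, b=False.
False => False evaluates to True.

True


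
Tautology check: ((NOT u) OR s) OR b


Build the truth table over {b, s, u}:
b | s | u | φ
-------------
F | F | F | T
T | F | F | T
F | T | F | T
T | T | F | T
F | F | T | F
T | F | T | T
F | T | T | T
T | T | T | T
Counterexample at row 5: with b=F, s=F, u=T, the formula is F.

No, it is not a tautology.


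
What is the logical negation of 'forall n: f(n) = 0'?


¬(forall x: φ) = exists x: ¬φ, and ¬(exists x: φ) = forall x: ¬φ.
Apply to the universal statement.

exists n: ~(f(n) = 0)


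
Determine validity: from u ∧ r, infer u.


This matches the form of conjunction elimination: the conclusion follows in every model of the premises.

Valid.


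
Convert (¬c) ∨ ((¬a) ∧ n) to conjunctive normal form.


Step 1: Distribute ∨ over ∧: (¬c) ∨ ((¬a) ∧ n) = ((¬c) ∨ (¬a)) ∧ ((¬c) ∨ n).

((¬c) ∨ (¬a)) ∧ ((¬c) ∨ n)


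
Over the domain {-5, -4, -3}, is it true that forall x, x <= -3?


Evaluate the predicate on each element: -5:True, -4:True, -3:True.
Every element satisfies the predicate.

True


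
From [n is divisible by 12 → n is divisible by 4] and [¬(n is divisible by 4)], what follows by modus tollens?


Modus tollens: from (P → Q) and ¬Q, infer ¬P.
Q = 'n is divisible by 4' is denied; since P → Q, P must also fail.

Not (n is divisible by 12).


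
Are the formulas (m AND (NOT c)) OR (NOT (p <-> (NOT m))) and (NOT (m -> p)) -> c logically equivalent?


Compare truth tables:
c | m | p | φ | ψ
-----------------
F | F | F | T | T
T | F | F | T | T
F | T | F | T | F
T | T | F | F | T
F | F | T | F | T
T | F | T | F | T
F | T | T | T | T
T | T | T | T | T
They differ at row 3 (c=F, m=T, p=F): φ=T but ψ=F.

No, they are not logically equivalent.


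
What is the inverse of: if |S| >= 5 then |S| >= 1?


The inverse of (P → Q) is (¬P → ¬Q). It is equivalent to the converse, not to the original.
Here P = '|S| >= 5' and Q = '|S| >= 1'.

If not (|S| >= 5), then not (|S| >= 1).


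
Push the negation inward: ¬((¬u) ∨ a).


De Morgan: the negation of a disjunction is the conjunction of the negations.
Distribute ¬ across ∨, flipping it to ∧, and negate each literal.

u ∧ (¬a)


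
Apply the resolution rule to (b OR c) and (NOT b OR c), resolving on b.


The clauses contain complementary literals b and NOTb.
Resolution eliminates this pair and disjoins the remaining literals (merging duplicates).

c


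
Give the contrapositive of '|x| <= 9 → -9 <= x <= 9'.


The contrapositive of (P → Q) is (¬Q → ¬P); it is logically equivalent to the original.
Here P = '|x| <= 9' and Q = '-9 <= x <= 9'.

If not (-9 <= x <= 9), then not (|x| <= 9).


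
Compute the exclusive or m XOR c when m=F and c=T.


Exclusive or is true when exactly one operand is true.
Substitute: m=F, c=T.
F XOR T evaluates to T.

T


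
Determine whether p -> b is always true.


Build the truth table over {b, p}:
b | p | φ
---------
F | F | T
T | F | T
F | T | F
T | T | T
Counterexample at row 3: with b=F, p=T, the formula is F.

No, it is not a tautology.


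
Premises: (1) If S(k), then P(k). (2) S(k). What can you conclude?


Modus ponens: from (P → Q) and P, infer Q.
P = 'S(k)' is asserted, and P → Q holds, so Q follows.

P(k).


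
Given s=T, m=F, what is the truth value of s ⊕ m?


Exclusive or is true when exactly one operand is true.
Substitute: s=T, m=F.
T ⊕ F evaluates to T.

T


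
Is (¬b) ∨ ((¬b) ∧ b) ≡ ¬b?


Compare truth tables:
b | φ | ψ
---------
F | T | T
T | F | F
The columns φ and ψ agree on every row.

Yes, they are logically equivalent.


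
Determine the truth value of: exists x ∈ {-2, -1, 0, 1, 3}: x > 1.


Evaluate the predicate on each element: -2:False, -1:False, 0:False, 1:False, 3:True.
Witness x = 3 satisfies the predicate.

True


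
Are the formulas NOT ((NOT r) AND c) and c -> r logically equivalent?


Compare truth tables:
c | r | φ | ψ
-------------
F | F | T | T
T | F | F | F
F | T | T | T
T | T | T | T
The columns φ and ψ agree on every row.

Yes, they are logically equivalent.


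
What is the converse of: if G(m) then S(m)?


The converse of (P → Q) is (Q → P). It is not in general equivalent to the original.
Here P = 'G(m)' and Q = 'S(m)'.

If S(m), then G(m).


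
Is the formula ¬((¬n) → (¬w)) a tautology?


Build the truth table over {n, w}:
n | w | φ
---------
F | F | F
T | F | F
F | T | T
T | T | F
Counterexample at row 1: with n=F, w=F, the formula is F.

No, it is not a tautology.


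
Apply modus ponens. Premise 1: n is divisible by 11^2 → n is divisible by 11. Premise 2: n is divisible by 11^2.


Modus ponens: from (P → Q) and P, infer Q.
P = 'n is divisible by 11^2' is asserted, and P → Q holds, so Q follows.

n is divisible by 11.


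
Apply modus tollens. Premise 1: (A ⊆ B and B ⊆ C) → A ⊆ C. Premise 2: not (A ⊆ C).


Modus tollens: from (P → Q) and ¬Q, infer ¬P.
Q = 'A ⊆ C' is denied; since P → Q, P must also fail.

Not ((A ⊆ B and B ⊆ C)).


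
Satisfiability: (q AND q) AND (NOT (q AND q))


Check all 2 assignments over {q}:
q | φ
-----
F | F
T | F
No assignment makes the formula true.

Unsatisfiable.


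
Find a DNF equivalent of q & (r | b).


Step 1: Distribute ∧ over ∨: q ∧ (r ∨ b) = (q ∧ r) ∨ (q ∧ b).

(q & r) | (q & b)


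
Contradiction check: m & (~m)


Truth table over {m}:
m | φ
-----
False | False
True | False
Every row is false.

Yes, it is a contradiction.


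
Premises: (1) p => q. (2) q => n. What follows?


Hypothetical syllogism: from (P → Q) and (Q → R), infer (P → R).
Chain the two implications through the shared middle term 'q'.

p => n


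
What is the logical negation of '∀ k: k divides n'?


¬(∀ x: φ) = ∃ x: ¬φ, and ¬(∃ x: φ) = ∀ x: ¬φ.
Apply to the universal statement.

∃ k: ¬(k divides n)


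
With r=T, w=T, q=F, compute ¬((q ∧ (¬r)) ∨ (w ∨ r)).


Substitute r=T, w=T, q=F:
¬r = F
q ∧ (¬r) = F ∧ F = F
w ∨ r = T ∨ T = T
(q ∧ (¬r)) ∨ (w ∨ r) = F ∨ T = T
¬((q ∧ (¬r)) ∨ (w ∨ r)) = F

F


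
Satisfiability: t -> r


Search for a satisfying assignment over {r, t}.
Try r=F, t=F: the formula evaluates to T.
A satisfying assignment exists.

Satisfiable.


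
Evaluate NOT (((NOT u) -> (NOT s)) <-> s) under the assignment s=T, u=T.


Substitute s=T, u=T:
NOT u = F
NOT s = F
(NOT u) -> (NOT s) = F -> F = T
((NOT u) -> (NOT s)) <-> s = T <-> T = T
NOT (((NOT u) -> (NOT s)) <-> s) = F

F


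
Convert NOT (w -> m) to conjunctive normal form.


Step 1: Rewrite w → m as ¬w ∨ m.
Step 2: Negate: ¬(¬w ∨ m) = w ∧ ¬m (De Morgan + double negation).

w AND (NOT m)


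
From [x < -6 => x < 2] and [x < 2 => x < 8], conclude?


Hypothetical syllogism: from (P → Q) and (Q → R), infer (P → R).
Chain the two implications through the shared middle term 'x < 2'.

x < -6 => x < 8


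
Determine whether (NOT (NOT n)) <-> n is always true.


Build the truth table over {n}:
n | φ
-----
F | T
T | T
Every row evaluates to true.

Yes, it is a tautology.


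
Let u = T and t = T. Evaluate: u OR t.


Disjunction is false only when both operands are false.
Substitute: u=T, t=T.
T OR T evaluates to T.

T
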